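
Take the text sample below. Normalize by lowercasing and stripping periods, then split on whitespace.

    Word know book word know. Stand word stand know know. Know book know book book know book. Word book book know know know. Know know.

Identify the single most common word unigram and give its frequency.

Unigram frequencies (highest first):
  know: 12
  book: 7
  word: 4
  stand: 2

"know", 12 times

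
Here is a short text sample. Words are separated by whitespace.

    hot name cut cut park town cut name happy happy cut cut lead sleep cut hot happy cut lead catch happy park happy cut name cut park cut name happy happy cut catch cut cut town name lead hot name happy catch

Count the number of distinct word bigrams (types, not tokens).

42 tokens → 41 bigram windows in total.
Repeated bigrams (each contributes count−1 duplicates):
  happy cut: 4
  cut cut: 3
  cut name: 3
  name happy: 3
  cut lead: 2
  cut park: 2
  happy happy: 2
  hot name: 2
  … (1 more repeated)
14 duplicate windows → 41 − 14 = 27 distinct.

27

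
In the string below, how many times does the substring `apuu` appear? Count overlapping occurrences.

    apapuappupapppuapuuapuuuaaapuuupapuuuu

4

Sliding a length-4 window over the 38 characters (35 positions):
  position 16–19: apuu
  position 20–23: apuu
  position 27–30: apuu
  position 33–36: apuu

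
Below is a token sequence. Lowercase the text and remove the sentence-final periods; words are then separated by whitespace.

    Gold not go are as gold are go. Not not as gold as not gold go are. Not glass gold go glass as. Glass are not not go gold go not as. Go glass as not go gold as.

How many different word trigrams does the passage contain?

39 tokens → 37 trigram windows in total.
Repeated trigrams (each contributes count−1 duplicates):
  go glass as: 2
  not go gold: 2
2 duplicate windows → 37 − 2 = 35 distinct.

35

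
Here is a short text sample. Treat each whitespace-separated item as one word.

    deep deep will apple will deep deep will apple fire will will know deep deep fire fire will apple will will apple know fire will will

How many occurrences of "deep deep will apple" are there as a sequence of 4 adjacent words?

2

Scanning the 23 overlapping 4-gram windows for "deep deep will apple":
  position 1–4: deep deep will apple
  position 6–9: deep deep will apple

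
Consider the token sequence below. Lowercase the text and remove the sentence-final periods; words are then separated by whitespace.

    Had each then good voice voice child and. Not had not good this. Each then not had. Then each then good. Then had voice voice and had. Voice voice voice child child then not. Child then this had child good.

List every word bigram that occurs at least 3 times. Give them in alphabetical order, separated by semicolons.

Bigram counts meeting the condition (at least 3 times):
  each then: 3
  voice voice: 4

each then; voice voice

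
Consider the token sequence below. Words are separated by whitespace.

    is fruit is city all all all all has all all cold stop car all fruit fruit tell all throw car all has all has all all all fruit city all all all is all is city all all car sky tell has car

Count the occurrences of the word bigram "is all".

1

Scanning the 43 overlapping bigram windows for "is all":
  position 34–35: is all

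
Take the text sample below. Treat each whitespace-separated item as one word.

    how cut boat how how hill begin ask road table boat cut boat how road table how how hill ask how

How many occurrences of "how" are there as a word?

7

Scanning the 21 tokens for "how":
  position 1: how
  position 4: how
  position 5: how
  position 14: how
  position 17: how
  position 18: how
  position 21: how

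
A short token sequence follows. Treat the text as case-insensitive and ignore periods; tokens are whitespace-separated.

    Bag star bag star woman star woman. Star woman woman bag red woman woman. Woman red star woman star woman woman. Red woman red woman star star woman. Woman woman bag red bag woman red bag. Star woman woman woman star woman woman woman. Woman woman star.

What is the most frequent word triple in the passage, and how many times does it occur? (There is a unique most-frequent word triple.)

"woman woman woman", 6 times

Trigram frequencies (highest first):
  woman woman woman: 6
  star woman woman: 5
  woman star woman: 4
  star woman star: 3
  bag star woman: 2
  woman woman bag: 2
  … (19 more, each ≤ 2)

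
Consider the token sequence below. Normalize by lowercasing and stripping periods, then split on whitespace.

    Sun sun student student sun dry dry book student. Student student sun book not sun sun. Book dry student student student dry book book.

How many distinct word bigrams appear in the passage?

24 tokens → 23 bigram windows in total.
Repeated bigrams (each contributes count−1 duplicates):
  student student: 5
  dry book: 2
  student sun: 2
  sun book: 2
  sun sun: 2
8 duplicate windows → 23 − 8 = 15 distinct.

15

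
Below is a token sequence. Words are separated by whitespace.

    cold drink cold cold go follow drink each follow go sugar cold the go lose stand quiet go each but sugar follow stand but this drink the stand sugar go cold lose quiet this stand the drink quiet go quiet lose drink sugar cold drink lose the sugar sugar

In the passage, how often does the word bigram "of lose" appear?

0

Scanning the 48 overlapping bigram windows for "of lose":
  (none found)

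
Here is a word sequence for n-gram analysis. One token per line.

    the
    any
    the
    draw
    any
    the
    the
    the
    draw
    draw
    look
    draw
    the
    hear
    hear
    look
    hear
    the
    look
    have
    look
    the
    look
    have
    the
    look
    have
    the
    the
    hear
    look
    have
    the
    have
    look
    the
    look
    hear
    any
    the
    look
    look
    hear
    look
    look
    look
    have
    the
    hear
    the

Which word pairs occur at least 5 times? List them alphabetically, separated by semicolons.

look have; the look

Bigram counts meeting the condition (at least 5 times):
  look have: 5
  the look: 5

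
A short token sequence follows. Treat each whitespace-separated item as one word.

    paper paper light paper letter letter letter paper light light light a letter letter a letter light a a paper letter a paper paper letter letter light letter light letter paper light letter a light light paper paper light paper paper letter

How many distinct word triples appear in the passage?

42 tokens → 40 trigram windows in total.
Repeated trigrams (each contributes count−1 duplicates):
  letter light letter: 2
  letter paper light: 2
  light paper paper: 2
  paper letter letter: 2
  paper light paper: 2
  paper paper letter: 2
  paper paper light: 2
7 duplicate windows → 40 − 7 = 33 distinct.

33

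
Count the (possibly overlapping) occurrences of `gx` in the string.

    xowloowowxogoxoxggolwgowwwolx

0

Sliding a length-2 window over the 29 characters (28 positions):
  (no match at any position)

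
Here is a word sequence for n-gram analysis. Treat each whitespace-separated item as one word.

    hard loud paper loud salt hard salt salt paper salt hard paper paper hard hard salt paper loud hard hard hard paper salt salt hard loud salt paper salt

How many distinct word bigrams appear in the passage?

29 tokens → 28 bigram windows in total.
Repeated bigrams (each contributes count−1 duplicates):
  hard hard: 3
  paper salt: 3
  salt hard: 3
  salt paper: 3
  hard loud: 2
  hard paper: 2
  hard salt: 2
  loud salt: 2
  … (2 more repeated)
14 duplicate windows → 28 − 14 = 14 distinct.

14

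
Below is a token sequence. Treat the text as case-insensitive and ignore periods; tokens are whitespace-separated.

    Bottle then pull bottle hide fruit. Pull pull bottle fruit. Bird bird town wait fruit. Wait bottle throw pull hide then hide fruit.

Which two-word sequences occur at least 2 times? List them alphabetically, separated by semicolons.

Bigram counts meeting the condition (at least 2 times):
  hide fruit: 2
  pull bottle: 2

hide fruit; pull bottle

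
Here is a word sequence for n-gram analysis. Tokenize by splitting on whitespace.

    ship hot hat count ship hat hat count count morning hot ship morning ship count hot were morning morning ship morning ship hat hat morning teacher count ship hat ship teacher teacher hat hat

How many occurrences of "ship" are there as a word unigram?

8

Scanning the 34 tokens for "ship":
  position 1: ship
  position 5: ship
  position 12: ship
  position 14: ship
  position 20: ship
  position 22: ship
  position 28: ship
  position 30: ship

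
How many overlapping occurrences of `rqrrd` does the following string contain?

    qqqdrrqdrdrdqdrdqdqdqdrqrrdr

Sliding a length-5 window over the 28 characters (24 positions):
  position 23–27: rqrrd

1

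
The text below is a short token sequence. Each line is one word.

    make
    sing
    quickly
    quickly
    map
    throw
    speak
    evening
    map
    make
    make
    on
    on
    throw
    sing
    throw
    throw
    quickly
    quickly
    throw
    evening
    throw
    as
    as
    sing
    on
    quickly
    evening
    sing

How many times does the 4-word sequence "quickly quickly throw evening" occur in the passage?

1

Scanning the 26 overlapping 4-gram windows for "quickly quickly throw evening":
  position 18–21: quickly quickly throw evening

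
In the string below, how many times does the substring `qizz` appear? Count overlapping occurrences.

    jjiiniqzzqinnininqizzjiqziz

Sliding a length-4 window over the 27 characters (24 positions):
  position 18–21: qizz

1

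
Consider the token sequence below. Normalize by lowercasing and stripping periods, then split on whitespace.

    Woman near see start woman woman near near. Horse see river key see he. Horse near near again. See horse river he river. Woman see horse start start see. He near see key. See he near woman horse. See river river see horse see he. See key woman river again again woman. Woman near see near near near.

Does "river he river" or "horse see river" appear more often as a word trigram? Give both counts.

"river he river": 1 occurrence
"horse see river": 2 occurrences

"horse see river" (2 vs 1)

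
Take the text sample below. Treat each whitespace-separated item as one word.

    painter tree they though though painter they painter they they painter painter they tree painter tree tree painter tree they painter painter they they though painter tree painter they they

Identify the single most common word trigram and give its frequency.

"painter they they", 3 times

Trigram frequencies (highest first):
  painter they they: 3
  painter tree they: 2
  they painter painter: 2
  painter painter they: 2
  tree painter tree: 2
  tree they though: 1
  … (16 more, each ≤ 1)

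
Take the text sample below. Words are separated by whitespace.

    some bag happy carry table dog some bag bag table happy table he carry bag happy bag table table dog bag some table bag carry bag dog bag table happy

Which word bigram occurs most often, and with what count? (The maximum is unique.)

"bag table", 3 times

Bigram frequencies (highest first):
  bag table: 3
  some bag: 2
  bag happy: 2
  table dog: 2
  table happy: 2
  carry bag: 2
  … (15 more, each ≤ 2)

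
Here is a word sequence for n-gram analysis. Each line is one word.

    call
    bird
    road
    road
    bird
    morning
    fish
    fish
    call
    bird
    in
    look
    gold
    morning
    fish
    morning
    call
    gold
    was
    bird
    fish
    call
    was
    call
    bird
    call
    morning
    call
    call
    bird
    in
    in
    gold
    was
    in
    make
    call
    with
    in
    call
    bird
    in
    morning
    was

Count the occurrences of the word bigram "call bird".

Scanning the 43 overlapping bigram windows for "call bird":
  position 1–2: call bird
  position 9–10: call bird
  position 24–25: call bird
  position 29–30: call bird
  position 40–41: call bird

5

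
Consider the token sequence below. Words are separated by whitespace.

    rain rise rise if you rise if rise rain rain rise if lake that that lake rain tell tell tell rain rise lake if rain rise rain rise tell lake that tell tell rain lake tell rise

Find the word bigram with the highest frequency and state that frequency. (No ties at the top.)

"rain rise", 5 times

Bigram frequencies (highest first):
  rain rise: 5
  rise if: 3
  tell tell: 3
  rise rain: 2
  lake that: 2
  tell rain: 2
  … (19 more, each ≤ 1)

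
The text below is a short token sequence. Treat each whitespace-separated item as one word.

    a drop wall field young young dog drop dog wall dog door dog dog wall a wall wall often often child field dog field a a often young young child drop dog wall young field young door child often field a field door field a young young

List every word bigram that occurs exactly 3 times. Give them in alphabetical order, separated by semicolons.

Bigram counts meeting the condition (exactly 3 times):
  dog wall: 3
  field a: 3
  young young: 3

dog wall; field a; young young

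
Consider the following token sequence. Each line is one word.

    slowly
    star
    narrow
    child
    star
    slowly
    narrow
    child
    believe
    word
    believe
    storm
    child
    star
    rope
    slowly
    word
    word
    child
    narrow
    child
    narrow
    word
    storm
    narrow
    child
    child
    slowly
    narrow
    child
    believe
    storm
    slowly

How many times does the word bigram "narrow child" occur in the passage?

5

Scanning the 32 overlapping bigram windows for "narrow child":
  position 3–4: narrow child
  position 7–8: narrow child
  position 20–21: narrow child
  position 25–26: narrow child
  position 29–30: narrow child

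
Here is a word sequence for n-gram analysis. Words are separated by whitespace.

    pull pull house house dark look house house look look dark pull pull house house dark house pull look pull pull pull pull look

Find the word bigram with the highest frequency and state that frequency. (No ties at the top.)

Bigram frequencies (highest first):
  pull pull: 5
  house house: 3
  pull house: 2
  house dark: 2
  pull look: 2
  dark look: 1
  … (8 more, each ≤ 1)

"pull pull", 5 times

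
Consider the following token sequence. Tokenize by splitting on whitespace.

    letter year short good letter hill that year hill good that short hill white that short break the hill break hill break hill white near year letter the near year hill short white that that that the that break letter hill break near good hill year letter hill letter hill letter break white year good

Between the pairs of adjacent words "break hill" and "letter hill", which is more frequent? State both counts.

"break hill": 2 occurrences
"letter hill": 4 occurrences

"letter hill" (4 vs 2)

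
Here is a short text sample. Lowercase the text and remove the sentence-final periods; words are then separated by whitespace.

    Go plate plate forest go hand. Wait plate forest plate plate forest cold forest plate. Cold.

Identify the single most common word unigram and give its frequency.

"plate", 6 times

Unigram frequencies (highest first):
  plate: 6
  forest: 4
  go: 2
  cold: 2
  hand: 1
  wait: 1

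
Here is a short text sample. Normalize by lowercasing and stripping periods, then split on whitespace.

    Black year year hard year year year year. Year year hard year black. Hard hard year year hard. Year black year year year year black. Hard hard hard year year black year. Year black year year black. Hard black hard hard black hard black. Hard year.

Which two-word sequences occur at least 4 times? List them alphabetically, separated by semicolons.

black hard; black year; hard hard; hard year; year black; year year

Bigram counts meeting the condition (at least 4 times):
  black hard: 6
  black year: 4
  hard hard: 4
  hard year: 6
  year black: 6
  year year: 13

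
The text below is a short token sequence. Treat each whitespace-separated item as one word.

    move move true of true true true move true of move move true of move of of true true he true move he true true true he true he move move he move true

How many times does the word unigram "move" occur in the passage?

10

Scanning the 34 tokens for "move":
  position 1: move
  position 2: move
  position 8: move
  position 11: move
  position 12: move
  position 15: move
  position 22: move
  position 30: move
  position 31: move
  position 33: move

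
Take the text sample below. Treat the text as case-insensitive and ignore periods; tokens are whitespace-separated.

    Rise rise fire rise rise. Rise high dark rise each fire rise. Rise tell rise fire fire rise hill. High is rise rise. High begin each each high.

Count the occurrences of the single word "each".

Scanning the 28 tokens for "each":
  position 10: each
  position 26: each
  position 27: each

3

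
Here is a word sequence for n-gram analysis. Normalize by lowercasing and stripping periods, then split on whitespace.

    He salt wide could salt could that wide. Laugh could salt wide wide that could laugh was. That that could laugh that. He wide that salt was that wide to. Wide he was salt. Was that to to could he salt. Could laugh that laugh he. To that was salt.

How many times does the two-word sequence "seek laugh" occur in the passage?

0

Scanning the 49 overlapping bigram windows for "seek laugh":
  (none found)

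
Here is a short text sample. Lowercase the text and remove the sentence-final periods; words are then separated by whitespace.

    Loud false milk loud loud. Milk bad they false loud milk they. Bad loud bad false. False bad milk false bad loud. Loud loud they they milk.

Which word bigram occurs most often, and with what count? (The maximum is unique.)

Bigram frequencies (highest first):
  loud loud: 3
  loud milk: 2
  bad loud: 2
  false bad: 2
  loud false: 1
  false milk: 1
  … (15 more, each ≤ 1)

"loud loud", 3 times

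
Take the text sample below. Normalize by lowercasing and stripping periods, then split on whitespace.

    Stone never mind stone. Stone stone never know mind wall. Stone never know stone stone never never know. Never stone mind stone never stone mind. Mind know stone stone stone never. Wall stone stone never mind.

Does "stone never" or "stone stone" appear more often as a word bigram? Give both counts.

"stone never": 7 occurrences
"stone stone": 6 occurrences

"stone never" (7 vs 6)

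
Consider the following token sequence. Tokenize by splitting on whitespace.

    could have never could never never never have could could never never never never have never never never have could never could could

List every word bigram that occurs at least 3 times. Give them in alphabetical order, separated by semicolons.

Bigram counts meeting the condition (at least 3 times):
  could never: 3
  never have: 3
  never never: 7

could never; never have; never never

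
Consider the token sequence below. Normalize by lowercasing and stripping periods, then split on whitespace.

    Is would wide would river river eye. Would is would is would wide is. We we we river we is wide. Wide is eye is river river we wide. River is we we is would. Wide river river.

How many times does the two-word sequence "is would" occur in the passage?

4

Scanning the 37 overlapping bigram windows for "is would":
  position 1–2: is would
  position 9–10: is would
  position 11–12: is would
  position 34–35: is would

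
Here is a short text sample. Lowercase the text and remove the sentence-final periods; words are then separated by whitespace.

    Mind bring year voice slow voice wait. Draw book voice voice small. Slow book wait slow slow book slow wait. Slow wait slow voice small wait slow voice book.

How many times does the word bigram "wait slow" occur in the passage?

Scanning the 28 overlapping bigram windows for "wait slow":
  position 15–16: wait slow
  position 20–21: wait slow
  position 22–23: wait slow
  position 26–27: wait slow

4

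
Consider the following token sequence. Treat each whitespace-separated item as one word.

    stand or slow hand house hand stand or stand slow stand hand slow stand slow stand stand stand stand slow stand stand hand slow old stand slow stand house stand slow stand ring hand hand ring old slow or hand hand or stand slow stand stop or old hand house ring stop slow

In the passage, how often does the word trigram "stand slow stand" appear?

Scanning the 51 overlapping trigram windows for "stand slow stand":
  position 9–11: stand slow stand
  position 14–16: stand slow stand
  position 19–21: stand slow stand
  position 26–28: stand slow stand
  position 30–32: stand slow stand
  position 43–45: stand slow stand

6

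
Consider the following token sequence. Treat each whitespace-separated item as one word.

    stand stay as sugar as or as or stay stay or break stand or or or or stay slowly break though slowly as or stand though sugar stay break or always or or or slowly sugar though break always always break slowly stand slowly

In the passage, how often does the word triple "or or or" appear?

3

Scanning the 42 overlapping trigram windows for "or or or":
  position 14–16: or or or
  position 15–17: or or or
  position 32–34: or or or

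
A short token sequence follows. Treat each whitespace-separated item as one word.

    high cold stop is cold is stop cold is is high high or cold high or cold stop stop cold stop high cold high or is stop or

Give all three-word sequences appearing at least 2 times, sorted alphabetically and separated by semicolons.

Trigram counts meeting the condition (at least 2 times):
  cold high or: 2
  high or cold: 2

cold high or; high or cold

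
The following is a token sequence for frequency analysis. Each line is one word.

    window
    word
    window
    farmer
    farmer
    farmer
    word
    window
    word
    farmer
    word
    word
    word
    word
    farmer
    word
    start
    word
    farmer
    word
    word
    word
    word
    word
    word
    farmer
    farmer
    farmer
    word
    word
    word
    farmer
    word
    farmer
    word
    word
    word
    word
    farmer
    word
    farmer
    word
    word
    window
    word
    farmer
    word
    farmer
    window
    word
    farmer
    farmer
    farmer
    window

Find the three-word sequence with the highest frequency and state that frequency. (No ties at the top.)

Trigram frequencies (highest first):
  word word word: 9
  word farmer word: 8
  farmer word word: 5
  word word farmer: 4
  farmer farmer farmer: 3
  window word farmer: 3
  … (15 more, each ≤ 3)

"word word word", 9 times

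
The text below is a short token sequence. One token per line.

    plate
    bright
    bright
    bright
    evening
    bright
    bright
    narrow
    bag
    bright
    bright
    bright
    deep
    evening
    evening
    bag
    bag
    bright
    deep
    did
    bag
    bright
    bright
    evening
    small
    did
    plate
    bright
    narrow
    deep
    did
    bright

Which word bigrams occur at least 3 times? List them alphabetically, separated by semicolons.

Bigram counts meeting the condition (at least 3 times):
  bag bright: 3
  bright bright: 6

bag bright; bright bright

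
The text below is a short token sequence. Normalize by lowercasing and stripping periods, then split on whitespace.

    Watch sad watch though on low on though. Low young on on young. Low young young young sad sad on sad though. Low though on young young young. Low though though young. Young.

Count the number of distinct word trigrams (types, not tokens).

33 tokens → 31 trigram windows in total.
Repeated trigrams (each contributes count−1 duplicates):
  young young young: 2
1 duplicate windows → 31 − 1 = 30 distinct.

30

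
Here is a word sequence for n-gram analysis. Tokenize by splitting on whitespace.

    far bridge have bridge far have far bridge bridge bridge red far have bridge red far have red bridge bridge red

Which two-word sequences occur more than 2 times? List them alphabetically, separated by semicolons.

Bigram counts meeting the condition (more than 2 times):
  bridge bridge: 3
  bridge red: 3
  far have: 3

bridge bridge; bridge red; far have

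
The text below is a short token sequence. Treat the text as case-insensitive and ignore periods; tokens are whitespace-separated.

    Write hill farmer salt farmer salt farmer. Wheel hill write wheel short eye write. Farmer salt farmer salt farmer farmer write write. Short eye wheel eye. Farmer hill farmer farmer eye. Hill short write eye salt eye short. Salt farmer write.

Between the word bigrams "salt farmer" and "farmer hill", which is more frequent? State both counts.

"salt farmer": 5 occurrences
"farmer hill": 1 occurrence

"salt farmer" (5 vs 1)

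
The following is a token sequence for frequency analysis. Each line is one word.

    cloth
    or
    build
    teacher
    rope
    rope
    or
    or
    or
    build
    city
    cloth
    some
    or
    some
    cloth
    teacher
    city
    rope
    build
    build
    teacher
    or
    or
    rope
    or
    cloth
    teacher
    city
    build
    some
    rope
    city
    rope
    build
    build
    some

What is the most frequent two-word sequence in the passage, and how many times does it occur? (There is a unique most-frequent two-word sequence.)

Bigram frequencies (highest first):
  or or: 3
  or build: 2
  build teacher: 2
  rope or: 2
  cloth teacher: 2
  teacher city: 2
  … (19 more, each ≤ 2)

"or or", 3 times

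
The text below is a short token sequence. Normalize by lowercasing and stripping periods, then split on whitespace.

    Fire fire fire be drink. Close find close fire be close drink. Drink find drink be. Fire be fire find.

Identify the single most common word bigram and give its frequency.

Bigram frequencies (highest first):
  fire be: 3
  fire fire: 2
  be fire: 2
  be drink: 1
  drink close: 1
  close find: 1
  … (9 more, each ≤ 1)

"fire be", 3 times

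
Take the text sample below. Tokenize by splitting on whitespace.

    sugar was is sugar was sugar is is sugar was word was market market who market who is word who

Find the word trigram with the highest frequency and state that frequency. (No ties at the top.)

Trigram frequencies (highest first):
  is sugar was: 2
  sugar was is: 1
  was is sugar: 1
  sugar was sugar: 1
  was sugar is: 1
  sugar is is: 1
  … (11 more, each ≤ 1)

"is sugar was", 2 times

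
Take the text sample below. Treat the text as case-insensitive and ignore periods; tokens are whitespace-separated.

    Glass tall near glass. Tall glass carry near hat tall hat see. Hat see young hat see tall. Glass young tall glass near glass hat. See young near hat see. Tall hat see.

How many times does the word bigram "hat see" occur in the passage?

6

Scanning the 32 overlapping bigram windows for "hat see":
  position 11–12: hat see
  position 13–14: hat see
  position 16–17: hat see
  position 25–26: hat see
  position 29–30: hat see
  position 32–33: hat see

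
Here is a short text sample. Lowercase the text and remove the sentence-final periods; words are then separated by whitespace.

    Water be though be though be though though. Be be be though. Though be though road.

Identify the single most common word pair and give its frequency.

"be though", 5 times

Bigram frequencies (highest first):
  be though: 5
  though be: 4
  though though: 2
  be be: 2
  water be: 1
  though road: 1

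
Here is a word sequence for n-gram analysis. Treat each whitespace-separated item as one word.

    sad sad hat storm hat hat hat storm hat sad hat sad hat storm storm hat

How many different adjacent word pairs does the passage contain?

7

16 tokens → 15 bigram windows in total.
Repeated bigrams (each contributes count−1 duplicates):
  hat storm: 3
  sad hat: 3
  storm hat: 3
  hat hat: 2
  hat sad: 2
8 duplicate windows → 15 − 8 = 7 distinct.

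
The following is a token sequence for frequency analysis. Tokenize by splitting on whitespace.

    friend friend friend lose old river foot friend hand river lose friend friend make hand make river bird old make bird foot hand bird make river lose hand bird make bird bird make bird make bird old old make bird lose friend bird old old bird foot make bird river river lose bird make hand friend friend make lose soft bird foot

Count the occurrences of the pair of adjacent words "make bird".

Scanning the 61 overlapping bigram windows for "make bird":
  position 20–21: make bird
  position 30–31: make bird
  position 33–34: make bird
  position 35–36: make bird
  position 39–40: make bird
  position 48–49: make bird

6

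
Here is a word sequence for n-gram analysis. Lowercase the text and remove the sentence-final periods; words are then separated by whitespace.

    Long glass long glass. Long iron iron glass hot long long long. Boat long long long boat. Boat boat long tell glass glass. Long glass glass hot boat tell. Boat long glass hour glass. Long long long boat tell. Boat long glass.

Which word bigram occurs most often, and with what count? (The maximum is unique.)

Bigram frequencies (highest first):
  long long: 6
  long glass: 5
  glass long: 4
  boat long: 4
  long boat: 3
  glass hot: 2
  … (13 more, each ≤ 2)

"long long", 6 times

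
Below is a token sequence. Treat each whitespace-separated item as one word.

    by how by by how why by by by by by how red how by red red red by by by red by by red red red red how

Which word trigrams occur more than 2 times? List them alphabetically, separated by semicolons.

Trigram counts meeting the condition (more than 2 times):
  by by by: 4
  red red red: 3

by by by; red red red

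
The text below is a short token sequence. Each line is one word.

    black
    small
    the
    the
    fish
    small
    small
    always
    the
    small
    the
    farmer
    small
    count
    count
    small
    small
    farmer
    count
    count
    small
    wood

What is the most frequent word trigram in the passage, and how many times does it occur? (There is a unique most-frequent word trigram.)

"count count small", 2 times

Trigram frequencies (highest first):
  count count small: 2
  black small the: 1
  small the the: 1
  the the fish: 1
  the fish small: 1
  fish small small: 1
  … (13 more, each ≤ 1)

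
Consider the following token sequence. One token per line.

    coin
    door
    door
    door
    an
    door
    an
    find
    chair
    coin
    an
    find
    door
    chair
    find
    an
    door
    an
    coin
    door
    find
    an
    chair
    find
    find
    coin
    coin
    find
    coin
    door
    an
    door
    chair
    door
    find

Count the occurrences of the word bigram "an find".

Scanning the 34 overlapping bigram windows for "an find":
  position 7–8: an find
  position 11–12: an find

2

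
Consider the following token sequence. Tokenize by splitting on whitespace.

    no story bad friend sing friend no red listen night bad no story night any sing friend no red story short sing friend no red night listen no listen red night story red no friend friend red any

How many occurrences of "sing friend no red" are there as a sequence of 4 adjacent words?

Scanning the 35 overlapping 4-gram windows for "sing friend no red":
  position 5–8: sing friend no red
  position 16–19: sing friend no red
  position 22–25: sing friend no red

3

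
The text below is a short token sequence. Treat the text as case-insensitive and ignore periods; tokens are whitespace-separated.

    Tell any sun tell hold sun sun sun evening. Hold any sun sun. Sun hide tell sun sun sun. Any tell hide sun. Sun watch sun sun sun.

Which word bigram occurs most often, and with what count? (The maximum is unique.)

Bigram frequencies (highest first):
  sun sun: 9
  any sun: 2
  tell any: 1
  sun tell: 1
  tell hold: 1
  hold sun: 1
  … (12 more, each ≤ 1)

"sun sun", 9 times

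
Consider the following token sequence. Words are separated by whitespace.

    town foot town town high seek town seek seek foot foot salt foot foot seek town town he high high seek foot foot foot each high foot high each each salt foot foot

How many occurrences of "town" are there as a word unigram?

6

Scanning the 33 tokens for "town":
  position 1: town
  position 3: town
  position 4: town
  position 7: town
  position 16: town
  position 17: town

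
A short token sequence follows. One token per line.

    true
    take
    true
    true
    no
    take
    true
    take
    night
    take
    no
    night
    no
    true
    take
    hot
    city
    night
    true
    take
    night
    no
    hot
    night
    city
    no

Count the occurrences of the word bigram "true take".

Scanning the 25 overlapping bigram windows for "true take":
  position 1–2: true take
  position 7–8: true take
  position 14–15: true take
  position 19–20: true take

4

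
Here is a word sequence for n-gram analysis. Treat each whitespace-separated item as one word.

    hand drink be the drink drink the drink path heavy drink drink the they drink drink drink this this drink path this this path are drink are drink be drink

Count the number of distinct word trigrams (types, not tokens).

30 tokens → 28 trigram windows in total.
Repeated trigrams (each contributes count−1 duplicates):
  drink drink the: 2
1 duplicate windows → 28 − 1 = 27 distinct.

27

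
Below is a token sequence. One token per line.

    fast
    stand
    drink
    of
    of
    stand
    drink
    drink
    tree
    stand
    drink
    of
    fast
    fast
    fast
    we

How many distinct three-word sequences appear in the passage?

13

16 tokens → 14 trigram windows in total.
Repeated trigrams (each contributes count−1 duplicates):
  stand drink of: 2
1 duplicate windows → 14 − 1 = 13 distinct.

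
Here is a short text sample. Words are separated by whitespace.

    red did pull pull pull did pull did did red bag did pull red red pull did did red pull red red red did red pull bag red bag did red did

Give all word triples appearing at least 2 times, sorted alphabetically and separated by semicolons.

Trigram counts meeting the condition (at least 2 times):
  did did red: 2
  did red pull: 2
  pull did did: 2
  pull red red: 2
  red bag did: 2

did did red; did red pull; pull did did; pull red red; red bag did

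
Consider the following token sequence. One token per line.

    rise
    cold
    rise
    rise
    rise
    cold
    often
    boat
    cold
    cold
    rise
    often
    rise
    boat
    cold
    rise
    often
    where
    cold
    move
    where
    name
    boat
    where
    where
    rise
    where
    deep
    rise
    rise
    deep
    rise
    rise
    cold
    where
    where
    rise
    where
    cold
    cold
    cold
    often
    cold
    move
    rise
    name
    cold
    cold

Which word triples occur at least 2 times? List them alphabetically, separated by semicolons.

cold rise often; deep rise rise; rise rise cold; where rise where; where where rise

Trigram counts meeting the condition (at least 2 times):
  cold rise often: 2
  deep rise rise: 2
  rise rise cold: 2
  where rise where: 2
  where where rise: 2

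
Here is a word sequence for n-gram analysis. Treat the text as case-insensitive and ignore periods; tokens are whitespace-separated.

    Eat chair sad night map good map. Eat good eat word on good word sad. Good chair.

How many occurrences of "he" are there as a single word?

0

Scanning the 17 tokens for "he":
  (none found)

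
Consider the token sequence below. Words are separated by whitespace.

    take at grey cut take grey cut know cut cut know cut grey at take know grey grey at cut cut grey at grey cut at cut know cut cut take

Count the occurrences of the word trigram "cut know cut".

Scanning the 29 overlapping trigram windows for "cut know cut":
  position 7–9: cut know cut
  position 10–12: cut know cut
  position 27–29: cut know cut

3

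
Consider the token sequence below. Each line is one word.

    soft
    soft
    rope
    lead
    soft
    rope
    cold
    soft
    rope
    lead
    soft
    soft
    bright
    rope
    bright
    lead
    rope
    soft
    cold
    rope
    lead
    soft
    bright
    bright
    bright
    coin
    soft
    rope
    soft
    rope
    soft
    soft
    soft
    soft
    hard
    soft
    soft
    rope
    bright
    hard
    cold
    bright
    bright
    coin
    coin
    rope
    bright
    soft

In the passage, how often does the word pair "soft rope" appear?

6

Scanning the 47 overlapping bigram windows for "soft rope":
  position 2–3: soft rope
  position 5–6: soft rope
  position 8–9: soft rope
  position 27–28: soft rope
  position 29–30: soft rope
  position 37–38: soft rope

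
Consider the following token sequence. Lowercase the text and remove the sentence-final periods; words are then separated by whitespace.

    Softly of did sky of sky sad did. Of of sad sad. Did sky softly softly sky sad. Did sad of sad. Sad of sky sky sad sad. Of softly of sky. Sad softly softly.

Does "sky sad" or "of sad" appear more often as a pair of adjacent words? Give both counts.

"sky sad" (4 vs 2)

"sky sad": 4 occurrences
"of sad": 2 occurrences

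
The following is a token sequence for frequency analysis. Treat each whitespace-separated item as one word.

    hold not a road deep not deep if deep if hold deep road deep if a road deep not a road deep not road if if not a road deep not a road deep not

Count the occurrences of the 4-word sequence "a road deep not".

Scanning the 32 overlapping 4-gram windows for "a road deep not":
  position 3–6: a road deep not
  position 16–19: a road deep not
  position 20–23: a road deep not
  position 28–31: a road deep not
  position 32–35: a road deep not

5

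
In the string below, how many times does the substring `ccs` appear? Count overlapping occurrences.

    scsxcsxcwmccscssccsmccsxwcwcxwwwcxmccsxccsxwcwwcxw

Sliding a length-3 window over the 50 characters (48 positions):
  position 11–13: ccs
  position 17–19: ccs
  position 21–23: ccs
  position 36–38: ccs
  position 40–42: ccs

5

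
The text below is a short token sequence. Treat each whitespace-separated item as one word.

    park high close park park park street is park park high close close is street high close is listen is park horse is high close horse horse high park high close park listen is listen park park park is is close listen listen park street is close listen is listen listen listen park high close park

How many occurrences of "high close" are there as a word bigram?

Scanning the 55 overlapping bigram windows for "high close":
  position 2–3: high close
  position 11–12: high close
  position 16–17: high close
  position 24–25: high close
  position 30–31: high close
  position 54–55: high close

6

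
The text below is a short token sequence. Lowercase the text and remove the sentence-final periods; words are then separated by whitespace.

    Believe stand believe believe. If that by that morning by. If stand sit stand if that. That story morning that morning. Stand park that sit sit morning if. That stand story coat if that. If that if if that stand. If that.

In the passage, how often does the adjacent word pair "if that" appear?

7

Scanning the 41 overlapping bigram windows for "if that":
  position 5–6: if that
  position 15–16: if that
  position 28–29: if that
  position 33–34: if that
  position 35–36: if that
  position 38–39: if that
  position 41–42: if that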